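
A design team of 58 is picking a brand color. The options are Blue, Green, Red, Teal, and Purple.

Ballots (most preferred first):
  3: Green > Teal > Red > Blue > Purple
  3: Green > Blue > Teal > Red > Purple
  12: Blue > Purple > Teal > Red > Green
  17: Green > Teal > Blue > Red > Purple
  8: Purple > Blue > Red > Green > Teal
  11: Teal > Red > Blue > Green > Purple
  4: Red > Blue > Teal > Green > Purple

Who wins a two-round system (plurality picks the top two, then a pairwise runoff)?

Blue

Round 1 first-place votes: Blue 12, Green 23, Red 4, Teal 11, Purple 8. Green and Blue advance.
Runoff: Green is ranked above Blue on 23 ballots, Blue above Green on 35.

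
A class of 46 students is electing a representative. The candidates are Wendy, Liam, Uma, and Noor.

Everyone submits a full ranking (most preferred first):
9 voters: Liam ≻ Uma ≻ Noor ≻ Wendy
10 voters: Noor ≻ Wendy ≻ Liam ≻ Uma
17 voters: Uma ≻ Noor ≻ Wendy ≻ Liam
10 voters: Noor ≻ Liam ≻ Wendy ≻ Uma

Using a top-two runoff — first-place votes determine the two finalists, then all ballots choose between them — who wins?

Round 1 first-place votes: Wendy 0, Liam 9, Uma 17, Noor 20. Noor and Uma advance.
Runoff: Noor is ranked above Uma on 20 ballots, Uma above Noor on 26.

Uma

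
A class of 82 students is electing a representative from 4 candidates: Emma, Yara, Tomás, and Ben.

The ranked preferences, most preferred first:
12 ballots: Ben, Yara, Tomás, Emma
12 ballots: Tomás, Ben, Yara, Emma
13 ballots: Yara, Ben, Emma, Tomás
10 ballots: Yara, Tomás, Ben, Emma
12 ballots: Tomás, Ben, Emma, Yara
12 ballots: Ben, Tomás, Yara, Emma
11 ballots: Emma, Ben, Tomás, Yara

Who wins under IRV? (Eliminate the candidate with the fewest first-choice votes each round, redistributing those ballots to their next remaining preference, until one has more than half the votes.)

Round 1: Emma 11, Yara 23, Tomás 24, Ben 24. Emma eliminated.
Round 2: Yara 23, Tomás 24, Ben 35. Yara eliminated.
Round 3: Tomás 34, Ben 48. Ben has a majority (≥42).

Ben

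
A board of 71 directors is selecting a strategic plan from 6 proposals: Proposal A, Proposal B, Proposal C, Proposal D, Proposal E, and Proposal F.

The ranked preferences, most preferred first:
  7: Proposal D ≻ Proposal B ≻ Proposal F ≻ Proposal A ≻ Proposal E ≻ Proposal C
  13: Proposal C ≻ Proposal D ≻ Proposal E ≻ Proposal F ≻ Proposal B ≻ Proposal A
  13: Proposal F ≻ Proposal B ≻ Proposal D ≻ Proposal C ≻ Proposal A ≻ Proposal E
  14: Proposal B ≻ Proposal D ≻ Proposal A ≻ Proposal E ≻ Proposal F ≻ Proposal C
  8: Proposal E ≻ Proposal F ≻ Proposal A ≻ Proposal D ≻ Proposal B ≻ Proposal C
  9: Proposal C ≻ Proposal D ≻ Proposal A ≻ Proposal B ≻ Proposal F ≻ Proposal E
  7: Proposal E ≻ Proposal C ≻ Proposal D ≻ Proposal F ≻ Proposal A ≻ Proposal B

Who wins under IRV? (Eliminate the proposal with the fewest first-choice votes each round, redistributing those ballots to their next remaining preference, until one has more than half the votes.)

Proposal B

Round 1: Proposal A 0, Proposal B 14, Proposal C 22, Proposal D 7, Proposal E 15, Proposal F 13. Proposal A eliminated.
Round 2: Proposal B 14, Proposal C 22, Proposal D 7, Proposal E 15, Proposal F 13. Proposal D eliminated.
Round 3: Proposal B 21, Proposal C 22, Proposal E 15, Proposal F 13. Proposal F eliminated.
Round 4: Proposal B 34, Proposal C 22, Proposal E 15. Proposal E eliminated.
Round 5: Proposal B 42, Proposal C 29. Proposal B has a majority (≥36).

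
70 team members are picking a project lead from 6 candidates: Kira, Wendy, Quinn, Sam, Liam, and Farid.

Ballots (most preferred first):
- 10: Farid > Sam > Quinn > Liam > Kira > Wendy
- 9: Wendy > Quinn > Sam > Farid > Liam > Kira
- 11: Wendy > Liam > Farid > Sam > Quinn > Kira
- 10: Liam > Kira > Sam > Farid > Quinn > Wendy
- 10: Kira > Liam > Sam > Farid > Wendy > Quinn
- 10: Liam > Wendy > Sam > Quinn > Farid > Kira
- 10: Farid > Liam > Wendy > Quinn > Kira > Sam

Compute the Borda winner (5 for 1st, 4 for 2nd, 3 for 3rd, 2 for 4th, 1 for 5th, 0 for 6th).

Liam

Kira: 10×1 + 9×0 + 11×0 + 10×4 + 10×5 + 10×0 + 10×1 = 110
Wendy: 10×0 + 9×5 + 11×5 + 10×0 + 10×1 + 10×4 + 10×3 = 180
Quinn: 10×3 + 9×4 + 11×1 + 10×1 + 10×0 + 10×2 + 10×2 = 127
Sam: 10×4 + 9×3 + 11×2 + 10×3 + 10×3 + 10×3 + 10×0 = 179
Liam: 10×2 + 9×1 + 11×4 + 10×5 + 10×4 + 10×5 + 10×4 = 253
Farid: 10×5 + 9×2 + 11×3 + 10×2 + 10×2 + 10×1 + 10×5 = 201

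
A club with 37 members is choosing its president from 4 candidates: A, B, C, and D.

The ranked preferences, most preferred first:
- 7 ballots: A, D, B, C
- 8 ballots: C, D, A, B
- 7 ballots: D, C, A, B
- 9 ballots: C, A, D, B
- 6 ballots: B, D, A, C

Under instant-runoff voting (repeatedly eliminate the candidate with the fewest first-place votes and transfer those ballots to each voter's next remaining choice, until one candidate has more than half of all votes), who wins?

Round 1: A 7, B 6, C 17, D 7. B eliminated.
Round 2: A 7, C 17, D 13. A eliminated.
Round 3: C 17, D 20. D has a majority (≥19).

D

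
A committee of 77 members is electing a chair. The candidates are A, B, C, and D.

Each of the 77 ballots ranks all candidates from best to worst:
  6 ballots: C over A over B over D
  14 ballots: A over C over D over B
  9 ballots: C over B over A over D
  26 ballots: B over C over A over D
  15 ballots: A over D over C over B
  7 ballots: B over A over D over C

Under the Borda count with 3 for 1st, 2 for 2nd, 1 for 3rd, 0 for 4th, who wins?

A: 6×2 + 14×3 + 9×1 + 26×1 + 15×3 + 7×2 = 148
B: 6×1 + 14×0 + 9×2 + 26×3 + 15×0 + 7×3 = 123
C: 6×3 + 14×2 + 9×3 + 26×2 + 15×1 + 7×0 = 140
D: 6×0 + 14×1 + 9×0 + 26×0 + 15×2 + 7×1 = 51

A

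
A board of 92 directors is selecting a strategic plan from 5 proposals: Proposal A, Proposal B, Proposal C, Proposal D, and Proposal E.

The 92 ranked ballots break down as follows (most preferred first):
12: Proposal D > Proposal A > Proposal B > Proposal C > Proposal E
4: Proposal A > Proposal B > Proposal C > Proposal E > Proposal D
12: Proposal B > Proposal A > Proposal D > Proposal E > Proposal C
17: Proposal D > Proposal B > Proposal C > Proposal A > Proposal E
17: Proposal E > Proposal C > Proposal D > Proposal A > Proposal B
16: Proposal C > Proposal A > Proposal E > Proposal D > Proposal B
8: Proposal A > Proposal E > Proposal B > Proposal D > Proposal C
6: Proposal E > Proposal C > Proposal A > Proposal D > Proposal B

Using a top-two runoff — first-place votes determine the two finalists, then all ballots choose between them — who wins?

Proposal E

Round 1 first-place votes: Proposal A 12, Proposal B 12, Proposal C 16, Proposal D 29, Proposal E 23. Proposal D and Proposal E advance.
Runoff: Proposal D is ranked above Proposal E on 41 ballots, Proposal E above Proposal D on 51.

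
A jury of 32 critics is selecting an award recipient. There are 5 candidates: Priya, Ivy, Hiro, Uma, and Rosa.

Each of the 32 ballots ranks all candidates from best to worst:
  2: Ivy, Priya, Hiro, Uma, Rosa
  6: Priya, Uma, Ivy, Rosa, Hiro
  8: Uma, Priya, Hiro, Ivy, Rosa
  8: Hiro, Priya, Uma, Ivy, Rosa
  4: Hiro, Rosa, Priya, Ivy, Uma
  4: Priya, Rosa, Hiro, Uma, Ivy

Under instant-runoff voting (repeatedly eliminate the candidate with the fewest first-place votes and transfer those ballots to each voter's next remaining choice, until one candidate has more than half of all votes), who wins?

Priya

Round 1: Priya 10, Ivy 2, Hiro 12, Uma 8, Rosa 0. Rosa eliminated.
Round 2: Priya 10, Ivy 2, Hiro 12, Uma 8. Ivy eliminated.
Round 3: Priya 12, Hiro 12, Uma 8. Uma eliminated.
Round 4: Priya 20, Hiro 12. Priya has a majority (≥17).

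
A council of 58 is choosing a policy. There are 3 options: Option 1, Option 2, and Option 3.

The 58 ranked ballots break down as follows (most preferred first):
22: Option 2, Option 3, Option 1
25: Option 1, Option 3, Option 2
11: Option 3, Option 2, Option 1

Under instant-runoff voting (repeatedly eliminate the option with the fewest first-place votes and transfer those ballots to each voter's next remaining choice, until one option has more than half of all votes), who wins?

Option 2

Round 1: Option 1 25, Option 2 22, Option 3 11. Option 3 eliminated.
Round 2: Option 1 25, Option 2 33. Option 2 has a majority (≥30).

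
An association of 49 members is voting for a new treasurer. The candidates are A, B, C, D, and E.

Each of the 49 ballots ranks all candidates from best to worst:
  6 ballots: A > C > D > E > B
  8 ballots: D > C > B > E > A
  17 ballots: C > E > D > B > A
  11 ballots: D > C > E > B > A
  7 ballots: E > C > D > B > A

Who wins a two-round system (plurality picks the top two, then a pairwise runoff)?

Round 1 first-place votes: A 6, B 0, C 17, D 19, E 7. D and C advance.
Runoff: D is ranked above C on 19 ballots, C above D on 30.

C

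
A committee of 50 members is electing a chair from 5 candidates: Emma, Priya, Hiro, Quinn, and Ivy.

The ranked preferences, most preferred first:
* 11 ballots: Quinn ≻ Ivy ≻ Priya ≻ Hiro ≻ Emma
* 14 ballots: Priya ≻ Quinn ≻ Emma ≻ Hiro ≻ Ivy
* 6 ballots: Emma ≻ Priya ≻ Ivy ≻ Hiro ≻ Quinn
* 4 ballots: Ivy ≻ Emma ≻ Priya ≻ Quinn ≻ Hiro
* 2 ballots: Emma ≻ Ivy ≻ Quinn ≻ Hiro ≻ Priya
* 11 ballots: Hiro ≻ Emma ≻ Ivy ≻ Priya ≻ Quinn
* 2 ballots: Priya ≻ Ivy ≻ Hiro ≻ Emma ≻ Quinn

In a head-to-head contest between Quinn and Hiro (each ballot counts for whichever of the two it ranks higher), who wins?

Quinn

Quinn is ranked above Hiro on 31 ballots; Hiro above Quinn on 19.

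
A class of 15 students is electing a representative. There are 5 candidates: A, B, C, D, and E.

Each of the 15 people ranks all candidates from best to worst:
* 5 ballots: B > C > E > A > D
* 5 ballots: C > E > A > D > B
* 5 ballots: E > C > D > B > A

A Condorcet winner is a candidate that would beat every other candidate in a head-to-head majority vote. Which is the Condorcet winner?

C

C vs A: 15–0
C vs B: 10–5
C vs D: 15–0
C vs E: 10–5
C beats every other candidate.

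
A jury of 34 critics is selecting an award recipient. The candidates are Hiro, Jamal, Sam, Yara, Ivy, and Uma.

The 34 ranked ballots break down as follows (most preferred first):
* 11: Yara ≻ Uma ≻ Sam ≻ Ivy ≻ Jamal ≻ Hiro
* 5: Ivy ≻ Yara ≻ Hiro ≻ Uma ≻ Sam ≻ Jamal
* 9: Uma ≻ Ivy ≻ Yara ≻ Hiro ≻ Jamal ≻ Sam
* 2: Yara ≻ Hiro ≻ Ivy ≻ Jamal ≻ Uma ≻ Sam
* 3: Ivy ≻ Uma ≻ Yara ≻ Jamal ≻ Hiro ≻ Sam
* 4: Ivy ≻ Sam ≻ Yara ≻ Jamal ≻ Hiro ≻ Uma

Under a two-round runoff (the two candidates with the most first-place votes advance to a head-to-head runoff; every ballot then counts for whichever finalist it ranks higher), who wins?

Round 1 first-place votes: Hiro 0, Jamal 0, Sam 0, Yara 13, Ivy 12, Uma 9. Yara and Ivy advance.
Runoff: Yara is ranked above Ivy on 13 ballots, Ivy above Yara on 21.

Ivy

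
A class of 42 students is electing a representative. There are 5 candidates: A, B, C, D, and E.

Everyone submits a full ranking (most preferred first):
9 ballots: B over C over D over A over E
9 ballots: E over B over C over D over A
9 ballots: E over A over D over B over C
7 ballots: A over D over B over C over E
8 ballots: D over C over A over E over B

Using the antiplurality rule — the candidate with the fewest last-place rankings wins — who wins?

D

Last-place votes: A 9, B 8, C 9, D 0, E 16.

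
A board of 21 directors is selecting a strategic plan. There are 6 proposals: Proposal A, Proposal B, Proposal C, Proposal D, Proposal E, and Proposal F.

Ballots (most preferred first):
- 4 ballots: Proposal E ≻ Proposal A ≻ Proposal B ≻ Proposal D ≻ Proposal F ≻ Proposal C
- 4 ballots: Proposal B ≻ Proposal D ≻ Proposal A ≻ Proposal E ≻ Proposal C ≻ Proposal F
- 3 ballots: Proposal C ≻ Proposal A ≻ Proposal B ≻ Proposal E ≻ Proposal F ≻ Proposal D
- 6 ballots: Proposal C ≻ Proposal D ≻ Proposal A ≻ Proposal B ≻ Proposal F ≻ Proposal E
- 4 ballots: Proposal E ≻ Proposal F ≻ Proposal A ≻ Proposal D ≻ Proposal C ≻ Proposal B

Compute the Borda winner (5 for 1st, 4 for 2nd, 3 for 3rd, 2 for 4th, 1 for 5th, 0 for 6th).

Proposal A

Proposal A: 4×4 + 4×3 + 3×4 + 6×3 + 4×3 = 70
Proposal B: 4×3 + 4×5 + 3×3 + 6×2 + 4×0 = 53
Proposal C: 4×0 + 4×1 + 3×5 + 6×5 + 4×1 = 53
Proposal D: 4×2 + 4×4 + 3×0 + 6×4 + 4×2 = 56
Proposal E: 4×5 + 4×2 + 3×2 + 6×0 + 4×5 = 54
Proposal F: 4×1 + 4×0 + 3×1 + 6×1 + 4×4 = 29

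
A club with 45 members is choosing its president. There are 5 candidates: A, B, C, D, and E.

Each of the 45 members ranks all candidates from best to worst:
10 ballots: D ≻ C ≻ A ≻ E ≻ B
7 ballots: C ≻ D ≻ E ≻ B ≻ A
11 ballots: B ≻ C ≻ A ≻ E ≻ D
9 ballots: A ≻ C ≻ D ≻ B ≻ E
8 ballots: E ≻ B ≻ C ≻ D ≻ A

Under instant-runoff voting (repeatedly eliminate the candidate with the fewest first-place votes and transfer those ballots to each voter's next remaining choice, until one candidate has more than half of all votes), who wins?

Round 1: A 9, B 11, C 7, D 10, E 8. C eliminated.
Round 2: A 9, B 11, D 17, E 8. E eliminated.
Round 3: A 9, B 19, D 17. A eliminated.
Round 4: B 19, D 26. D has a majority (≥23).

D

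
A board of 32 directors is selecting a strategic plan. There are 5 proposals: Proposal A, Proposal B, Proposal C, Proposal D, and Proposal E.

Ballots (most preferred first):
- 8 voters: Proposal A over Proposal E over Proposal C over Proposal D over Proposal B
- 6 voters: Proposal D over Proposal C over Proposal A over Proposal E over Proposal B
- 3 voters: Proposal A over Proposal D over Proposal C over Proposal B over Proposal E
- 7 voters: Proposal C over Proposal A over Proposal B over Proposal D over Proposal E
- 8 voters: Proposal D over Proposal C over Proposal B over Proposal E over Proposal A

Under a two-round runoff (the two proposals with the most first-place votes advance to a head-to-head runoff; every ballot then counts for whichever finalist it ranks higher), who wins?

Round 1 first-place votes: Proposal A 11, Proposal B 0, Proposal C 7, Proposal D 14, Proposal E 0. Proposal D and Proposal A advance.
Runoff: Proposal D is ranked above Proposal A on 14 ballots, Proposal A above Proposal D on 18.

Proposal A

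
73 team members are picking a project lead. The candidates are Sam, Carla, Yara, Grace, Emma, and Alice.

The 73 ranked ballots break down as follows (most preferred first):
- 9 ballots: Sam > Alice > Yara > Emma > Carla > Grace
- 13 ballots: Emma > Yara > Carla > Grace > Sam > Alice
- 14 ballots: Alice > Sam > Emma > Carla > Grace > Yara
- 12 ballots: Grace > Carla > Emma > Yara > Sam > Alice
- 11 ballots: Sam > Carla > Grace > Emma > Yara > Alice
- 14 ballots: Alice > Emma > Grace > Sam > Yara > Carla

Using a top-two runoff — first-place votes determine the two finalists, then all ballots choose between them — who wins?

Sam

Round 1 first-place votes: Sam 20, Carla 0, Yara 0, Grace 12, Emma 13, Alice 28. Alice and Sam advance.
Runoff: Alice is ranked above Sam on 28 ballots, Sam above Alice on 45.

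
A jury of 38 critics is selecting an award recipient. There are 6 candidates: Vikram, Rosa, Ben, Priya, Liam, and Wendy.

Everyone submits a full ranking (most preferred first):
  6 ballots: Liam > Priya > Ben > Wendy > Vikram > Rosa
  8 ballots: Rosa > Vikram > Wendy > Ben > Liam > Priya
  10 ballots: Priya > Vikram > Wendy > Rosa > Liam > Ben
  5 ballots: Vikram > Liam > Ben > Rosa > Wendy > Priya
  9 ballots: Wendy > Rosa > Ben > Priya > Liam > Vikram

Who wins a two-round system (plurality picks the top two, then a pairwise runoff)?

Round 1 first-place votes: Vikram 5, Rosa 8, Ben 0, Priya 10, Liam 6, Wendy 9. Priya and Wendy advance.
Runoff: Priya is ranked above Wendy on 16 ballots, Wendy above Priya on 22.

Wendy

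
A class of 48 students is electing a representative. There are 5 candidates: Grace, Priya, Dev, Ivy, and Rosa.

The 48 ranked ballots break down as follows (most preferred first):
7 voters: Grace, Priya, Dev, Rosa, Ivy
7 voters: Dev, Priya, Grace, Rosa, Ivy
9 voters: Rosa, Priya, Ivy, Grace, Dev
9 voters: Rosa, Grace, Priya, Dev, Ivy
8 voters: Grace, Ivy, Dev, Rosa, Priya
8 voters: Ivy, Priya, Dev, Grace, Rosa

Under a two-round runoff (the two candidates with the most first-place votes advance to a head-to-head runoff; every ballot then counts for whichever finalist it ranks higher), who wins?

Grace

Round 1 first-place votes: Grace 15, Priya 0, Dev 7, Ivy 8, Rosa 18. Rosa and Grace advance.
Runoff: Rosa is ranked above Grace on 18 ballots, Grace above Rosa on 30.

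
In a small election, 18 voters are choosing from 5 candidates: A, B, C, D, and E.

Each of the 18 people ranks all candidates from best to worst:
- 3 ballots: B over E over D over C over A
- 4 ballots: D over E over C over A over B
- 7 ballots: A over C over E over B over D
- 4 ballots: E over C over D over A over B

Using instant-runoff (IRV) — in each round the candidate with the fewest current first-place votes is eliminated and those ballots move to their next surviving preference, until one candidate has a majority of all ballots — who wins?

Round 1: A 7, B 3, C 0, D 4, E 4. C eliminated.
Round 2: A 7, B 3, D 4, E 4. B eliminated.
Round 3: A 7, D 4, E 7. D eliminated.
Round 4: A 7, E 11. E has a majority (≥10).

E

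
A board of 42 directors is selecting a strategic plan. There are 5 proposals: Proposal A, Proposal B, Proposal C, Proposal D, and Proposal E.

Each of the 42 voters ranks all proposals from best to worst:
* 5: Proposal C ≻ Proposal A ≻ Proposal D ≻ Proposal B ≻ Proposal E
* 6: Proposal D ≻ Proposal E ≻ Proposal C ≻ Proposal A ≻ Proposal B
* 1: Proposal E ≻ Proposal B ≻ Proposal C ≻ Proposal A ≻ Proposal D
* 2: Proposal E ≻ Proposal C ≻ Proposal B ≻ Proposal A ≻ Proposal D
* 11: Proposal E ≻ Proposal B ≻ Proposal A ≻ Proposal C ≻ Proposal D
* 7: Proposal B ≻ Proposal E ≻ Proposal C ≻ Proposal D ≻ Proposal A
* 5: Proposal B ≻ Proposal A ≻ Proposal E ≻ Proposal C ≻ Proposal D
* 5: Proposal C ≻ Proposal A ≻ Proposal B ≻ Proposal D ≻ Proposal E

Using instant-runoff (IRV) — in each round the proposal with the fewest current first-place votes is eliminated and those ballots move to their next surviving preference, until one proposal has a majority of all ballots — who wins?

Proposal B

Round 1: Proposal A 0, Proposal B 12, Proposal C 10, Proposal D 6, Proposal E 14. Proposal A eliminated.
Round 2: Proposal B 12, Proposal C 10, Proposal D 6, Proposal E 14. Proposal D eliminated.
Round 3: Proposal B 12, Proposal C 10, Proposal E 20. Proposal C eliminated.
Round 4: Proposal B 22, Proposal E 20. Proposal B has a majority (≥22).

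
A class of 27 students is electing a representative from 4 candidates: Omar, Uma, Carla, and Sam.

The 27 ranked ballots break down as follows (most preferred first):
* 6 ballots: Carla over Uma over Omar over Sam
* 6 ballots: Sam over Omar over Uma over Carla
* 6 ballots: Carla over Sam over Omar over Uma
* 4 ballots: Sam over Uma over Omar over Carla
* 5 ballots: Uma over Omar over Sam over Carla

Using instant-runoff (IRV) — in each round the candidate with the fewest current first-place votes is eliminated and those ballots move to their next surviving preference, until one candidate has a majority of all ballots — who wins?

Sam

Round 1: Omar 0, Uma 5, Carla 12, Sam 10. Omar eliminated.
Round 2: Uma 5, Carla 12, Sam 10. Uma eliminated.
Round 3: Carla 12, Sam 15. Sam has a majority (≥14).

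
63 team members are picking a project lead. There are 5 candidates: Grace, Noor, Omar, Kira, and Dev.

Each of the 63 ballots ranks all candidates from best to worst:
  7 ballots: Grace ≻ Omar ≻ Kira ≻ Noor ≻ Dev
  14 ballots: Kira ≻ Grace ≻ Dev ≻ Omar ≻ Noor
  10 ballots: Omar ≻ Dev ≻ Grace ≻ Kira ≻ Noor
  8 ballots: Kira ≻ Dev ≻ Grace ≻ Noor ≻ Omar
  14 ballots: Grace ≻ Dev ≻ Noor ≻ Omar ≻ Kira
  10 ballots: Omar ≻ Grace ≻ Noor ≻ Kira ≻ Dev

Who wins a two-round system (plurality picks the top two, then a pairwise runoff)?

Round 1 first-place votes: Grace 21, Noor 0, Omar 20, Kira 22, Dev 0. Kira and Grace advance.
Runoff: Kira is ranked above Grace on 22 ballots, Grace above Kira on 41.

Grace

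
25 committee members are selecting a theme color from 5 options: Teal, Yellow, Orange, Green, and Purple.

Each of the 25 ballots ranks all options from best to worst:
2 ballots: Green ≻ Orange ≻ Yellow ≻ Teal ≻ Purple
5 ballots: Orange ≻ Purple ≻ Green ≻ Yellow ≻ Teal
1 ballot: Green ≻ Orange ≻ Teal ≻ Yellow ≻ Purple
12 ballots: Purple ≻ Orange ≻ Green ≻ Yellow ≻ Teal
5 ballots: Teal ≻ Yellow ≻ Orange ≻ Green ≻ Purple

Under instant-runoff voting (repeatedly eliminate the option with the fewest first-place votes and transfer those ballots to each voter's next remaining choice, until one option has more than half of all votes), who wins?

Round 1: Teal 5, Yellow 0, Orange 5, Green 3, Purple 12. Yellow eliminated.
Round 2: Teal 5, Orange 5, Green 3, Purple 12. Green eliminated.
Round 3: Teal 5, Orange 8, Purple 12. Teal eliminated.
Round 4: Orange 13, Purple 12. Orange has a majority (≥13).

Orange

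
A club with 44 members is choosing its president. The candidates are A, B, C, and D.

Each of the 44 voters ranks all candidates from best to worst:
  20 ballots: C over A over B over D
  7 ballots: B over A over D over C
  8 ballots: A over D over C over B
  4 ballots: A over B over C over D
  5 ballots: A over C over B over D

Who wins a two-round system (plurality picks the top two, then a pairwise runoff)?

Round 1 first-place votes: A 17, B 7, C 20, D 0. C and A advance.
Runoff: C is ranked above A on 20 ballots, A above C on 24.

A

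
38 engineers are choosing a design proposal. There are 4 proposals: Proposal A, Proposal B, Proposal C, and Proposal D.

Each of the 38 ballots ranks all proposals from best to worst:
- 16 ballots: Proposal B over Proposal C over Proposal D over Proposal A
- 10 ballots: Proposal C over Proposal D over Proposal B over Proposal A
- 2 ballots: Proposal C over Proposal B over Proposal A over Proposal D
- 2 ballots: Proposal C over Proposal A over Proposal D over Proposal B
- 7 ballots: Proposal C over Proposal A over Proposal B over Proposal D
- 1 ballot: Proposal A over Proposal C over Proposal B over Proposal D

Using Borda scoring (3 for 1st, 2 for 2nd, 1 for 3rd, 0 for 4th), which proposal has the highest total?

Proposal A: 16×0 + 10×0 + 2×1 + 2×2 + 7×2 + 1×3 = 23
Proposal B: 16×3 + 10×1 + 2×2 + 2×0 + 7×1 + 1×1 = 70
Proposal C: 16×2 + 10×3 + 2×3 + 2×3 + 7×3 + 1×2 = 97
Proposal D: 16×1 + 10×2 + 2×0 + 2×1 + 7×0 + 1×0 = 38

Proposal C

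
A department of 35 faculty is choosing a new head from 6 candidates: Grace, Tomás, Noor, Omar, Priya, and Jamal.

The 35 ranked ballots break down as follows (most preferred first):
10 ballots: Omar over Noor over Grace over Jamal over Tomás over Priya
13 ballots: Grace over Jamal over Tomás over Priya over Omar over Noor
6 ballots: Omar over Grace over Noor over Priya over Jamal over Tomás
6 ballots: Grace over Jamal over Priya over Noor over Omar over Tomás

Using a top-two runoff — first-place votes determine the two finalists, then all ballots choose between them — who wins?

Grace

Round 1 first-place votes: Grace 19, Tomás 0, Noor 0, Omar 16, Priya 0, Jamal 0. Grace and Omar advance.
Runoff: Grace is ranked above Omar on 19 ballots, Omar above Grace on 16.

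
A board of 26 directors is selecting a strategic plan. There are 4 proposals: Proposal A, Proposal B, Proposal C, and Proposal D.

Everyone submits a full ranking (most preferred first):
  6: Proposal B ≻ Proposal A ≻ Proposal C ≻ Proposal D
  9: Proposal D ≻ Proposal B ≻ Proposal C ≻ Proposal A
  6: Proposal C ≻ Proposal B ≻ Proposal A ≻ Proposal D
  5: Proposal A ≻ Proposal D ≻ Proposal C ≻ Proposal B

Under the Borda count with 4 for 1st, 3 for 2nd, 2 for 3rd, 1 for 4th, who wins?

Proposal A: 6×3 + 9×1 + 6×2 + 5×4 = 59
Proposal B: 6×4 + 9×3 + 6×3 + 5×1 = 74
Proposal C: 6×2 + 9×2 + 6×4 + 5×2 = 64
Proposal D: 6×1 + 9×4 + 6×1 + 5×3 = 63

Proposal B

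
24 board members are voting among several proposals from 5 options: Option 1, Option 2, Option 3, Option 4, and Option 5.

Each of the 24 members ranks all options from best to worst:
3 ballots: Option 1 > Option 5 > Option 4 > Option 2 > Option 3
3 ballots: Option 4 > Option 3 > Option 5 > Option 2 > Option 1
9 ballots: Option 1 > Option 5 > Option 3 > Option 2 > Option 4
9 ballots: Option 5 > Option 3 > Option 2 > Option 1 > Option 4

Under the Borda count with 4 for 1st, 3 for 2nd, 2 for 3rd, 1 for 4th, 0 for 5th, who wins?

Option 5

Option 1: 3×4 + 3×0 + 9×4 + 9×1 = 57
Option 2: 3×1 + 3×1 + 9×1 + 9×2 = 33
Option 3: 3×0 + 3×3 + 9×2 + 9×3 = 54
Option 4: 3×2 + 3×4 + 9×0 + 9×0 = 18
Option 5: 3×3 + 3×2 + 9×3 + 9×4 = 78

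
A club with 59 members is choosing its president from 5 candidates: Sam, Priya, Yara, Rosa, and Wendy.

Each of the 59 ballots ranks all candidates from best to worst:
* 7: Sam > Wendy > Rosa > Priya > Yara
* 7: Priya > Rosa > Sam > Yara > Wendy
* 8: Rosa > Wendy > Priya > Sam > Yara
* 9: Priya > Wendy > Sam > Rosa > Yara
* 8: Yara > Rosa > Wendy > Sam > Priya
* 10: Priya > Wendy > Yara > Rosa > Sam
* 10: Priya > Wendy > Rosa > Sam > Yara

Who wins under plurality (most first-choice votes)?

Priya

First-place votes: Sam 7, Priya 36, Yara 8, Rosa 8, Wendy 0.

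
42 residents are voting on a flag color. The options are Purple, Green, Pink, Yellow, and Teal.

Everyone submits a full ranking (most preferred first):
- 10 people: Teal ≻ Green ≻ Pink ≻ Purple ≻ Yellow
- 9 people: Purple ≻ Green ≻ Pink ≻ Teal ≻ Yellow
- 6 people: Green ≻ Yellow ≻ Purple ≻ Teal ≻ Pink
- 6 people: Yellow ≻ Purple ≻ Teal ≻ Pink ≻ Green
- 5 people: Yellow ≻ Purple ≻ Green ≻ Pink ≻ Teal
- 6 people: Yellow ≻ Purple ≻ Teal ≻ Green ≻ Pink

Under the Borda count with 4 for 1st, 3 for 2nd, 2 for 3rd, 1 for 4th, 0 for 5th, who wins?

Purple

Purple: 10×1 + 9×4 + 6×2 + 6×3 + 5×3 + 6×3 = 109
Green: 10×3 + 9×3 + 6×4 + 6×0 + 5×2 + 6×1 = 97
Pink: 10×2 + 9×2 + 6×0 + 6×1 + 5×1 + 6×0 = 49
Yellow: 10×0 + 9×0 + 6×3 + 6×4 + 5×4 + 6×4 = 86
Teal: 10×4 + 9×1 + 6×1 + 6×2 + 5×0 + 6×2 = 79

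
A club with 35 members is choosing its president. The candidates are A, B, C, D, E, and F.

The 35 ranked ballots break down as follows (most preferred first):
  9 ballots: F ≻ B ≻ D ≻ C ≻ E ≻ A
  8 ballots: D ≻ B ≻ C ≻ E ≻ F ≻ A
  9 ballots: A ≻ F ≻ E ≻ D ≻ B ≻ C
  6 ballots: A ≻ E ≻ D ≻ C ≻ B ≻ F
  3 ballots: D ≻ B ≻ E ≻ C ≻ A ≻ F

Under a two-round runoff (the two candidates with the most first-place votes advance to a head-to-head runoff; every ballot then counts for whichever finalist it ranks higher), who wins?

D

Round 1 first-place votes: A 15, B 0, C 0, D 11, E 0, F 9. A and D advance.
Runoff: A is ranked above D on 15 ballots, D above A on 20.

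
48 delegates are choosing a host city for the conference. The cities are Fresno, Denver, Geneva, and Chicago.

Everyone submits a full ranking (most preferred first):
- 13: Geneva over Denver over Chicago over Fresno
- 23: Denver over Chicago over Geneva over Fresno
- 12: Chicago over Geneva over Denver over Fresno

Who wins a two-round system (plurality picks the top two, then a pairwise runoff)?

Geneva

Round 1 first-place votes: Fresno 0, Denver 23, Geneva 13, Chicago 12. Denver and Geneva advance.
Runoff: Denver is ranked above Geneva on 23 ballots, Geneva above Denver on 25.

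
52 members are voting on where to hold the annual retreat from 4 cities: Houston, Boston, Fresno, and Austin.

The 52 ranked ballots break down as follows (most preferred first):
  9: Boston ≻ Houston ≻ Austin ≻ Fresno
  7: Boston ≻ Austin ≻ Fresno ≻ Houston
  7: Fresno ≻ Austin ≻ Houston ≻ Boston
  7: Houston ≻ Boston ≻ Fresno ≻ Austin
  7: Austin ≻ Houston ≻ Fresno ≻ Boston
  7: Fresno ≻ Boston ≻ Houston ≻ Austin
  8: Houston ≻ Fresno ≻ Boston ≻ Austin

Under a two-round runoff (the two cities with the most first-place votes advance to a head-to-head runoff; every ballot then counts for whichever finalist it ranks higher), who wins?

Houston

Round 1 first-place votes: Houston 15, Boston 16, Fresno 14, Austin 7. Boston and Houston advance.
Runoff: Boston is ranked above Houston on 23 ballots, Houston above Boston on 29.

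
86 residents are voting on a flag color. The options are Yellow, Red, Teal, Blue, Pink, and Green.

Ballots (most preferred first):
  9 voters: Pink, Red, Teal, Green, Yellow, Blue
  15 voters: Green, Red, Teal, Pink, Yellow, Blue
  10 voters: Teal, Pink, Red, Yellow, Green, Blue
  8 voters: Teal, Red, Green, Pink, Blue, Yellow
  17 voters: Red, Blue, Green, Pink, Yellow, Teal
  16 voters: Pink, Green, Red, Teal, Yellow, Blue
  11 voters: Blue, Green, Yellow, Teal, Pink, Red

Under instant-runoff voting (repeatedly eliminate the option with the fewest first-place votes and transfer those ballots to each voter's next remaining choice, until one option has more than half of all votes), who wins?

Round 1: Yellow 0, Red 17, Teal 18, Blue 11, Pink 25, Green 15. Yellow eliminated.
Round 2: Red 17, Teal 18, Blue 11, Pink 25, Green 15. Blue eliminated.
Round 3: Red 17, Teal 18, Pink 25, Green 26. Red eliminated.
Round 4: Teal 18, Pink 25, Green 43. Teal eliminated.
Round 5: Pink 35, Green 51. Green has a majority (≥44).

Green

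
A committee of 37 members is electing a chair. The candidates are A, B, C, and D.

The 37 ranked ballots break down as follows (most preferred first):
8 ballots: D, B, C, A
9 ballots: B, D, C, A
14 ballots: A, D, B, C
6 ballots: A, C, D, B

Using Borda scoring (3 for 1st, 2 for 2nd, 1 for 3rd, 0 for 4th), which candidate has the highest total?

A: 8×0 + 9×0 + 14×3 + 6×3 = 60
B: 8×2 + 9×3 + 14×1 + 6×0 = 57
C: 8×1 + 9×1 + 14×0 + 6×2 = 29
D: 8×3 + 9×2 + 14×2 + 6×1 = 76

D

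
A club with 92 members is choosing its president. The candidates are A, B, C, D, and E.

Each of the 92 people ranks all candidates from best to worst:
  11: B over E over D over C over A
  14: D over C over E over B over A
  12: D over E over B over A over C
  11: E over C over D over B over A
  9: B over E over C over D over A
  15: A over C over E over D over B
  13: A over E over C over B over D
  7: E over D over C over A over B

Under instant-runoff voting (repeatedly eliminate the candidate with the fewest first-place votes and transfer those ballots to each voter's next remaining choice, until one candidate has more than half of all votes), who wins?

D

Round 1: A 28, B 20, C 0, D 26, E 18. C eliminated.
Round 2: A 28, B 20, D 26, E 18. E eliminated.
Round 3: A 28, B 20, D 44. B eliminated.
Round 4: A 28, D 64. D has a majority (≥47).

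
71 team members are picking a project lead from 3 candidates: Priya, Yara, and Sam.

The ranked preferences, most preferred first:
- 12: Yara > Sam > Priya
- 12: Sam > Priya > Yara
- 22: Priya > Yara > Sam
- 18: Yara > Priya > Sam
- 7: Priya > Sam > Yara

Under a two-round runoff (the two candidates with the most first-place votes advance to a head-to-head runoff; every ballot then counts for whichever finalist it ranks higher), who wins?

Priya

Round 1 first-place votes: Priya 29, Yara 30, Sam 12. Yara and Priya advance.
Runoff: Yara is ranked above Priya on 30 ballots, Priya above Yara on 41.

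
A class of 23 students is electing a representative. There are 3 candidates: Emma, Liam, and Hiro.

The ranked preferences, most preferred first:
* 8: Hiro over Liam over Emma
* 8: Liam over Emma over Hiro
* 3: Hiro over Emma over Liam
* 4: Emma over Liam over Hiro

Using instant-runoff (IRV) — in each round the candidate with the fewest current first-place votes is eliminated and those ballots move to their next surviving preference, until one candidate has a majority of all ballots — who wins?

Round 1: Emma 4, Liam 8, Hiro 11. Emma eliminated.
Round 2: Liam 12, Hiro 11. Liam has a majority (≥12).

Liam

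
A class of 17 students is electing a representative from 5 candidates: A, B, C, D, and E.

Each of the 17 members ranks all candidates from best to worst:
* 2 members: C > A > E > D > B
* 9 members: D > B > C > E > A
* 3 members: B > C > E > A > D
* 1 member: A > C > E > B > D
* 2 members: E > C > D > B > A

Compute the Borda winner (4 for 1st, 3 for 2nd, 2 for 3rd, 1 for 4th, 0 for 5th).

A: 2×3 + 9×0 + 3×1 + 1×4 + 2×0 = 13
B: 2×0 + 9×3 + 3×4 + 1×1 + 2×1 = 42
C: 2×4 + 9×2 + 3×3 + 1×3 + 2×3 = 44
D: 2×1 + 9×4 + 3×0 + 1×0 + 2×2 = 42
E: 2×2 + 9×1 + 3×2 + 1×2 + 2×4 = 29

C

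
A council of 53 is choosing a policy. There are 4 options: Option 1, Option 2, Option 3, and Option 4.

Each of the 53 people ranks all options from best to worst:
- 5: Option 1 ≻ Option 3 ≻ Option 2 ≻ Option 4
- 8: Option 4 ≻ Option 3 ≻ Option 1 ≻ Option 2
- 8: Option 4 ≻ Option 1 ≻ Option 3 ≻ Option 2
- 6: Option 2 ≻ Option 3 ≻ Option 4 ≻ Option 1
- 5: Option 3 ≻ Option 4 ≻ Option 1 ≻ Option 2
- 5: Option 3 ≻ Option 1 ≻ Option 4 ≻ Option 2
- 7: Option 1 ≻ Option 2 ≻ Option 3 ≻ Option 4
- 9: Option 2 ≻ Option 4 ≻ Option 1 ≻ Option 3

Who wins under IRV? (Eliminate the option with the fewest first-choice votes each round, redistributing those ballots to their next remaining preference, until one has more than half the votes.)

Round 1: Option 1 12, Option 2 15, Option 3 10, Option 4 16. Option 3 eliminated.
Round 2: Option 1 17, Option 2 15, Option 4 21. Option 2 eliminated.
Round 3: Option 1 17, Option 4 36. Option 4 has a majority (≥27).

Option 4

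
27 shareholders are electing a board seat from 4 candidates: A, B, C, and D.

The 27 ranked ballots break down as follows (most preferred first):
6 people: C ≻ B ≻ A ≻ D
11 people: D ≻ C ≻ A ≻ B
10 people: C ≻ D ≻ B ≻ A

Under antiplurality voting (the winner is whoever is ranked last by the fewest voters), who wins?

Last-place votes: A 10, B 11, C 0, D 6.

C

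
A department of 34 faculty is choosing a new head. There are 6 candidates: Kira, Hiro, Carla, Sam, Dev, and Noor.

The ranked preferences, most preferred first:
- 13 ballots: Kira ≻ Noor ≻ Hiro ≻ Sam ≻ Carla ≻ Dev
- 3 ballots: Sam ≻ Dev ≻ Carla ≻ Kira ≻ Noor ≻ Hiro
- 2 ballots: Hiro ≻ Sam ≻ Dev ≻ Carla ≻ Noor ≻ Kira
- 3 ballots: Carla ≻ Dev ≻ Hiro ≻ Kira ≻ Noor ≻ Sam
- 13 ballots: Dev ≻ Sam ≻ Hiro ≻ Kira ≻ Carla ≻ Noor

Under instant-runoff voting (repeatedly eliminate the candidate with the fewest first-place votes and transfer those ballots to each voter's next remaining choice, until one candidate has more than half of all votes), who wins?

Dev

Round 1: Kira 13, Hiro 2, Carla 3, Sam 3, Dev 13, Noor 0. Noor eliminated.
Round 2: Kira 13, Hiro 2, Carla 3, Sam 3, Dev 13. Hiro eliminated.
Round 3: Kira 13, Carla 3, Sam 5, Dev 13. Carla eliminated.
Round 4: Kira 13, Sam 5, Dev 16. Sam eliminated.
Round 5: Kira 13, Dev 21. Dev has a majority (≥18).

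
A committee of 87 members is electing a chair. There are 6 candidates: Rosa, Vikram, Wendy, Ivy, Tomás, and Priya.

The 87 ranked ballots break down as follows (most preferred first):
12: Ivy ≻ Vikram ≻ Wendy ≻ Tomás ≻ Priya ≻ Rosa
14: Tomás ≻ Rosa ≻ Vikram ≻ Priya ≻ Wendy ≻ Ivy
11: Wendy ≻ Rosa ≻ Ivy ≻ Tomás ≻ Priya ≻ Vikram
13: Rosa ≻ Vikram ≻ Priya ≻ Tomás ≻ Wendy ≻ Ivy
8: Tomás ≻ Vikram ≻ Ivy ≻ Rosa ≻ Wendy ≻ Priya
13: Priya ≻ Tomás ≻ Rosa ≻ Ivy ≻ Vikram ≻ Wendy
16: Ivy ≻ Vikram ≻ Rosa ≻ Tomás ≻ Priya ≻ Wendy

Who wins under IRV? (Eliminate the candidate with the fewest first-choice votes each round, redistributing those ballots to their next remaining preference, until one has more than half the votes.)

Round 1: Rosa 13, Vikram 0, Wendy 11, Ivy 28, Tomás 22, Priya 13. Vikram eliminated.
Round 2: Rosa 13, Wendy 11, Ivy 28, Tomás 22, Priya 13. Wendy eliminated.
Round 3: Rosa 24, Ivy 28, Tomás 22, Priya 13. Priya eliminated.
Round 4: Rosa 24, Ivy 28, Tomás 35. Rosa eliminated.
Round 5: Ivy 39, Tomás 48. Tomás has a majority (≥44).

Tomás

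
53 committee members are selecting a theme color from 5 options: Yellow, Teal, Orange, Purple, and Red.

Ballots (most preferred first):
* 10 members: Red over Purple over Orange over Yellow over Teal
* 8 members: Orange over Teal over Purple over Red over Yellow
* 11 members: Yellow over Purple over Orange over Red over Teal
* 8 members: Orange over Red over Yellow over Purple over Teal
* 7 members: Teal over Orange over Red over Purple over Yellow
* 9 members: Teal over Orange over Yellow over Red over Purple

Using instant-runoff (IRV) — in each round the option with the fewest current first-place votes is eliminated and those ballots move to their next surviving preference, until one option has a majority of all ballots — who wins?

Orange

Round 1: Yellow 11, Teal 16, Orange 16, Purple 0, Red 10. Purple eliminated.
Round 2: Yellow 11, Teal 16, Orange 16, Red 10. Red eliminated.
Round 3: Yellow 11, Teal 16, Orange 26. Yellow eliminated.
Round 4: Teal 16, Orange 37. Orange has a majority (≥27).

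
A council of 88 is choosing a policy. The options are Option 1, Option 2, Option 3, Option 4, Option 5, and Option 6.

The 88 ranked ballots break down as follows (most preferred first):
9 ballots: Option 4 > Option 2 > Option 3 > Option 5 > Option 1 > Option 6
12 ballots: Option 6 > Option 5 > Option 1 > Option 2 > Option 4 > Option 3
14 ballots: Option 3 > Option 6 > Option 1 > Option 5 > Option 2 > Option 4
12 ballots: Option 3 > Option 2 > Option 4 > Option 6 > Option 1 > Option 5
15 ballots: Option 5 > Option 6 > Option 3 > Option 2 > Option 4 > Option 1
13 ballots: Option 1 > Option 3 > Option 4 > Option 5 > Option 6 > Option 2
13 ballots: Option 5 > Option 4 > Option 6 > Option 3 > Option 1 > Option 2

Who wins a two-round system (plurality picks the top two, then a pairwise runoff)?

Option 3

Round 1 first-place votes: Option 1 13, Option 2 0, Option 3 26, Option 4 9, Option 5 28, Option 6 12. Option 5 and Option 3 advance.
Runoff: Option 5 is ranked above Option 3 on 40 ballots, Option 3 above Option 5 on 48.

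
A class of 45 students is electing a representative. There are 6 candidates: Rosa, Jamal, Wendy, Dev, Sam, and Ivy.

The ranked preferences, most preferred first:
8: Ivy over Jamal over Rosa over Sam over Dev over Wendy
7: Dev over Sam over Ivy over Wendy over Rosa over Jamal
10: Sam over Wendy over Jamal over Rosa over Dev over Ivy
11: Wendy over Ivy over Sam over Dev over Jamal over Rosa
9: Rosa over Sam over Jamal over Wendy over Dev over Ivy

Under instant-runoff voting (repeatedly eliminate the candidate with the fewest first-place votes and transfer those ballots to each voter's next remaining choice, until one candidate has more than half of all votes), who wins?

Sam

Round 1: Rosa 9, Jamal 0, Wendy 11, Dev 7, Sam 10, Ivy 8. Jamal eliminated.
Round 2: Rosa 9, Wendy 11, Dev 7, Sam 10, Ivy 8. Dev eliminated.
Round 3: Rosa 9, Wendy 11, Sam 17, Ivy 8. Ivy eliminated.
Round 4: Rosa 17, Wendy 11, Sam 17. Wendy eliminated.
Round 5: Rosa 17, Sam 28. Sam has a majority (≥23).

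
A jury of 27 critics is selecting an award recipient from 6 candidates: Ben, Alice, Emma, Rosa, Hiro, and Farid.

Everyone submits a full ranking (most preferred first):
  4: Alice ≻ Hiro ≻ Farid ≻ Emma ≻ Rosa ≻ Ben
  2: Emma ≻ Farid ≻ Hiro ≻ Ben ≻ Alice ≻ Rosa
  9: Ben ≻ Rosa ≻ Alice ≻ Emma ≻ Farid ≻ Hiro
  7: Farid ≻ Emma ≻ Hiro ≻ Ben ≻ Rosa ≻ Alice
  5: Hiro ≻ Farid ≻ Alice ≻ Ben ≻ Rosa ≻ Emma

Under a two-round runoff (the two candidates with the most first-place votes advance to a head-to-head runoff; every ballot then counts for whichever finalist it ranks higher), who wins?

Round 1 first-place votes: Ben 9, Alice 4, Emma 2, Rosa 0, Hiro 5, Farid 7. Ben and Farid advance.
Runoff: Ben is ranked above Farid on 9 ballots, Farid above Ben on 18.

Farid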